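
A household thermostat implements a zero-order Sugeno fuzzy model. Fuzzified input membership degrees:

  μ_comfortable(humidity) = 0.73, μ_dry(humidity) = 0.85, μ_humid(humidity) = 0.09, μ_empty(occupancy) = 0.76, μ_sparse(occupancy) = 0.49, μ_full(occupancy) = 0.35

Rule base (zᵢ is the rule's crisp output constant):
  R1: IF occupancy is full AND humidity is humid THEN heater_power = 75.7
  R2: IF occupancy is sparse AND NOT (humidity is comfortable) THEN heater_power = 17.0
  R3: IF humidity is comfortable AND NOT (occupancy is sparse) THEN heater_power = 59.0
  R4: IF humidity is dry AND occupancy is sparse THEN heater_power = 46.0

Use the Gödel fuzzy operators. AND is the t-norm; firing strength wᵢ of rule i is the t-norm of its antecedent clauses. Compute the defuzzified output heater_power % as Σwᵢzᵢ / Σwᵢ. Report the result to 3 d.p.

R1 (z=75.7): full=0.35, humid=0.09; AND[min(a, b)] → w = 0.09
R2 (z=17.0): sparse=0.49, ¬comfortable=1−0.73=0.27; AND[min(a, b)] → w = 0.27
R3 (z=59.0): comfortable=0.73, ¬sparse=1−0.49=0.51; AND[min(a, b)] → w = 0.51
R4 (z=46.0): dry=0.85, sparse=0.49; AND[min(a, b)] → w = 0.49
Weighted average = (0.09·75.7 + 0.27·17.0 + 0.51·59.0 + 0.49·46.0) / (0.09 + 0.27 + 0.51 + 0.49)
  = 64.0330 / 1.3600 = 47.083

47.083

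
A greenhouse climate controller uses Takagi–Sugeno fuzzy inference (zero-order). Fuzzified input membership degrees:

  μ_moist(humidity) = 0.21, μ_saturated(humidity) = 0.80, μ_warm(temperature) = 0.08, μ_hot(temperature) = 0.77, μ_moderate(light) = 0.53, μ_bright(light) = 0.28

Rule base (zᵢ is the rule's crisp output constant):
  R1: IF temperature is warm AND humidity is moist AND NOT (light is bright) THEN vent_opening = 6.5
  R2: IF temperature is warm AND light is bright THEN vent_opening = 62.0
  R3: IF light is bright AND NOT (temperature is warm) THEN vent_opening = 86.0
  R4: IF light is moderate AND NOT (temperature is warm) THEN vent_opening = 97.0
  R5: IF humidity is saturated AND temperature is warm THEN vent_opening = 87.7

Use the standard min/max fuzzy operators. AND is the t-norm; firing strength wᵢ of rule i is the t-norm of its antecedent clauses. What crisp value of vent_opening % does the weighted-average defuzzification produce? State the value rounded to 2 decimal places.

R1 (z=6.5): warm=0.08, moist=0.21, ¬bright=1−0.28=0.72; AND[min(a, b)] → w = 0.08
R2 (z=62.0): warm=0.08, bright=0.28; AND[min(a, b)] → w = 0.08
R3 (z=86.0): bright=0.28, ¬warm=1−0.08=0.92; AND[min(a, b)] → w = 0.28
R4 (z=97.0): moderate=0.53, ¬warm=1−0.08=0.92; AND[min(a, b)] → w = 0.53
R5 (z=87.7): saturated=0.80, warm=0.08; AND[min(a, b)] → w = 0.08
Weighted average = (0.08·6.5 + 0.08·62.0 + 0.28·86.0 + 0.53·97.0 + 0.08·87.7) / (0.08 + 0.08 + 0.28 + 0.53 + 0.08)
  = 87.9860 / 1.0500 = 83.80

83.80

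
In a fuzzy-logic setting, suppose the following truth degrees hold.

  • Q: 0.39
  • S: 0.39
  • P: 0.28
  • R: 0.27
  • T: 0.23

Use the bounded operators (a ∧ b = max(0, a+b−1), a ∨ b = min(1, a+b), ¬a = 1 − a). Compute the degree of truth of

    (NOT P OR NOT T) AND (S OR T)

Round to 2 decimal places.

0.62

NOT P = 1 − 0.28 = 0.72
NOT T = 1 − 0.23 = 0.77
NOT P OR NOT T = min(1, a+b) on (0.72, 0.77) = 1.00
S OR T = min(1, a+b) on (0.39, 0.23) = 0.62
(NOT P OR NOT T) AND (S OR T) = max(0, a+b−1) on (1.00, 0.62) = 0.62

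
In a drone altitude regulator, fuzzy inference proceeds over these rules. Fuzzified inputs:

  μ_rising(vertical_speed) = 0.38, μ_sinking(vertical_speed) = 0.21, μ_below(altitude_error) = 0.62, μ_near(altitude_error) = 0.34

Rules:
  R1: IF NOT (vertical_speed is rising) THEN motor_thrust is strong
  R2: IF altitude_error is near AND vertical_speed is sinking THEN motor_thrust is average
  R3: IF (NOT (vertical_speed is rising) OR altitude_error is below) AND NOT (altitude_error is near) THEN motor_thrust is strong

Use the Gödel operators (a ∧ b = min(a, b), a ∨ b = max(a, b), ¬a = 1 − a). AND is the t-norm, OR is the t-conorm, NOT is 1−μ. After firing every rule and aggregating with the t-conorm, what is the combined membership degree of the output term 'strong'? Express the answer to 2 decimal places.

0.62

R1: ¬rising=1−0.38=0.62 → w = 0.62
R2: near=0.34, sinking=0.21; AND[min(a, b)] → w = 0.21
R3: (¬rising=1−0.38=0.62 OR below=0.62) = 0.62; AND[min(a, b)] with ¬near=1−0.34=0.66 → w = 0.62
Rules with consequent 'strong': {R1, R3} → strengths 0.62, 0.62
Aggregate via t-conorm [max(a, b)]: 0.62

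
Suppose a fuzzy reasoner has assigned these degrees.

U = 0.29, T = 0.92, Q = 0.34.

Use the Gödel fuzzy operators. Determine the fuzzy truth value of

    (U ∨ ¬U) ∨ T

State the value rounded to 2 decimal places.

¬U = 1 − 0.29 = 0.71
U ∨ ¬U = max(a, b) on (0.29, 0.71) = 0.71
(U ∨ ¬U) ∨ T = max(a, b) on (0.71, 0.92) = 0.92

0.92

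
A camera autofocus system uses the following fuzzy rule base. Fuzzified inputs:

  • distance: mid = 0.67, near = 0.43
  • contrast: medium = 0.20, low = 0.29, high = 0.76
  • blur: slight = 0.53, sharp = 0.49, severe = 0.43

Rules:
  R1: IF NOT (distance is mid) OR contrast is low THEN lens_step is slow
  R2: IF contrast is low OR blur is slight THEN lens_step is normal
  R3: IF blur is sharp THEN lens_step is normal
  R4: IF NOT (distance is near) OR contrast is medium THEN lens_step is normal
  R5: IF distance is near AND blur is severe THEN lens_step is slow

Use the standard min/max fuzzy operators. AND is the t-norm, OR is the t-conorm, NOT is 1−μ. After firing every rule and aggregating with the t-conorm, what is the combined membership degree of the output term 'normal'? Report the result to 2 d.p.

R1: ¬mid=1−0.67=0.33, low=0.29; OR[max(a, b)] → w = 0.33
R2: low=0.29, slight=0.53; OR[max(a, b)] → w = 0.53
R3: sharp=0.49 → w = 0.49
R4: ¬near=1−0.43=0.57, medium=0.20; OR[max(a, b)] → w = 0.57
R5: near=0.43, severe=0.43; AND[min(a, b)] → w = 0.43
Rules with consequent 'normal': {R2, R3, R4} → strengths 0.53, 0.49, 0.57
Aggregate via t-conorm [max(a, b)]: 0.57

0.57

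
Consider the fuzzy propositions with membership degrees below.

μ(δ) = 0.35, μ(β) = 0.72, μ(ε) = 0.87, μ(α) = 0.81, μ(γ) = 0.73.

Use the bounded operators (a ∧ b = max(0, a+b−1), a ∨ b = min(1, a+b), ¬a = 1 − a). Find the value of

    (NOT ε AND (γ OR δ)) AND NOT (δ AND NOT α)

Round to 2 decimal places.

0.13

NOT ε = 1 − 0.87 = 0.13
γ OR δ = min(1, a+b) on (0.73, 0.35) = 1.00
NOT ε AND (γ OR δ) = max(0, a+b−1) on (0.13, 1.00) = 0.13
NOT α = 1 − 0.81 = 0.19
δ AND NOT α = max(0, a+b−1) on (0.35, 0.19) = 0.00
NOT (δ AND NOT α) = 1 − 0.00 = 1.00
(NOT ε AND (γ OR δ)) AND NOT (δ AND NOT α) = max(0, a+b−1) on (0.13, 1.00) = 0.13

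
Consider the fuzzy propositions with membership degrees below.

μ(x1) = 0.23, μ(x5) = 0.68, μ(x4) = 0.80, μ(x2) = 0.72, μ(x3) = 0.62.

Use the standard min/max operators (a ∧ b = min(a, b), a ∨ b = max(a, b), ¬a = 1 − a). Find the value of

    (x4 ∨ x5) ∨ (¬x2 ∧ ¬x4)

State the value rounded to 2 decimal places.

0.80

x4 ∨ x5 = max(a, b) on (0.80, 0.68) = 0.80
¬x2 = 1 − 0.72 = 0.28
¬x4 = 1 − 0.80 = 0.20
¬x2 ∧ ¬x4 = min(a, b) on (0.28, 0.20) = 0.20
(x4 ∨ x5) ∨ (¬x2 ∧ ¬x4) = max(a, b) on (0.80, 0.20) = 0.80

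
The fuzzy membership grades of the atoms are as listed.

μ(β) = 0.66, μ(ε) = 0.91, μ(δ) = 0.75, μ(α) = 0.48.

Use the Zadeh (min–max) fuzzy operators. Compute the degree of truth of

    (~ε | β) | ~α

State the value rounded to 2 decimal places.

0.66

~ε = 1 − 0.91 = 0.09
~ε | β = max(a, b) on (0.09, 0.66) = 0.66
~α = 1 − 0.48 = 0.52
(~ε | β) | ~α = max(a, b) on (0.66, 0.52) = 0.66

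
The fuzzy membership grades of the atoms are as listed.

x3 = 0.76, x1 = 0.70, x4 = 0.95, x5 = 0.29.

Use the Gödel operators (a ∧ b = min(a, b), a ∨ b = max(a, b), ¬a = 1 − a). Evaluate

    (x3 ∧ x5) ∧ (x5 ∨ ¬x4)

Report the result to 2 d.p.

0.29

x3 ∧ x5 = min(a, b) on (0.76, 0.29) = 0.29
¬x4 = 1 − 0.95 = 0.05
x5 ∨ ¬x4 = max(a, b) on (0.29, 0.05) = 0.29
(x3 ∧ x5) ∧ (x5 ∨ ¬x4) = min(a, b) on (0.29, 0.29) = 0.29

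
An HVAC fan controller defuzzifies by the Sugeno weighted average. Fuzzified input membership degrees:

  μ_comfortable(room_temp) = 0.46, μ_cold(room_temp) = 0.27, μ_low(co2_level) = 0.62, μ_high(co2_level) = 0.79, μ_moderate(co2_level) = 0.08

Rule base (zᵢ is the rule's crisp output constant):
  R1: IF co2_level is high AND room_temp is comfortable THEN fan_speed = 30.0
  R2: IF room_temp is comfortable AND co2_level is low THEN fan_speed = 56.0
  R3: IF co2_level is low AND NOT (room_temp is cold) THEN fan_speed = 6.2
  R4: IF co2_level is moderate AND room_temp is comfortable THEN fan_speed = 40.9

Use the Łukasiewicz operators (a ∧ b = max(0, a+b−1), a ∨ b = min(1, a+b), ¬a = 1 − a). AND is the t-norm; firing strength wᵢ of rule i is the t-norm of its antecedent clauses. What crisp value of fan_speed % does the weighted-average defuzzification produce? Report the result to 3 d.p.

20.809

R1 (z=30.0): high=0.79, comfortable=0.46; AND[max(0, a+b−1)] → w = 0.25
R2 (z=56.0): comfortable=0.46, low=0.62; AND[max(0, a+b−1)] → w = 0.08
R3 (z=6.2): low=0.62, ¬cold=1−0.27=0.73; AND[max(0, a+b−1)] → w = 0.35
R4 (z=40.9): moderate=0.08, comfortable=0.46; AND[max(0, a+b−1)] → w = 0.00
Weighted average = (0.25·30.0 + 0.08·56.0 + 0.35·6.2 + 0.00·40.9) / (0.25 + 0.08 + 0.35 + 0.00)
  = 14.1500 / 0.6800 = 20.809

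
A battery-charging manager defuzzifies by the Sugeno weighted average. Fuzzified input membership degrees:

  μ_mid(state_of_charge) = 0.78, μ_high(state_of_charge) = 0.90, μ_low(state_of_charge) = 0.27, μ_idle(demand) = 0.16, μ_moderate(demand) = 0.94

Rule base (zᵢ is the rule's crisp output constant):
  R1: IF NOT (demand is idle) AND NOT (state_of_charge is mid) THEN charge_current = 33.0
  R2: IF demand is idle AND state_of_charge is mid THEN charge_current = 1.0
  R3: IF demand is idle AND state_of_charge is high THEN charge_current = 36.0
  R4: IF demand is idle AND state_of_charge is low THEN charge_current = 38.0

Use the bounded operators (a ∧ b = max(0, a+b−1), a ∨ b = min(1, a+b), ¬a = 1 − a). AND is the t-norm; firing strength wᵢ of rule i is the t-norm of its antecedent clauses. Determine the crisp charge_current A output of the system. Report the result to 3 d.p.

34.500

R1 (z=33.0): ¬idle=1−0.16=0.84, ¬mid=1−0.78=0.22; AND[max(0, a+b−1)] → w = 0.06
R2 (z=1.0): idle=0.16, mid=0.78; AND[max(0, a+b−1)] → w = 0.00
R3 (z=36.0): idle=0.16, high=0.90; AND[max(0, a+b−1)] → w = 0.06
R4 (z=38.0): idle=0.16, low=0.27; AND[max(0, a+b−1)] → w = 0.00
Weighted average = (0.06·33.0 + 0.00·1.0 + 0.06·36.0 + 0.00·38.0) / (0.06 + 0.00 + 0.06 + 0.00)
  = 4.1400 / 0.1200 = 34.500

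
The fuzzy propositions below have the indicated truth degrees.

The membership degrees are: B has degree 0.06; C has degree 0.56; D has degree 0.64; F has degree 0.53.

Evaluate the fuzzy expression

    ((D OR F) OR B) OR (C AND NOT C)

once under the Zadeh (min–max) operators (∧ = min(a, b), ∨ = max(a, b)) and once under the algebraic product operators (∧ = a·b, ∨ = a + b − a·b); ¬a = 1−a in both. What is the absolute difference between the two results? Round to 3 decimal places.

0.240

Under Zadeh (min–max):
  D OR F = max(a, b) on (0.64, 0.53) = 0.64
  (D OR F) OR B = max(a, b) on (0.64, 0.06) = 0.64
  NOT C = 1 − 0.56 = 0.44
  C AND NOT C = min(a, b) on (0.56, 0.44) = 0.44
  ((D OR F) OR B) OR (C AND NOT C) = max(a, b) on (0.64, 0.44) = 0.64
  → value = 0.6400
Under algebraic product:
  D OR F = a + b − a·b on (0.6400, 0.5300) = 0.8308
  (D OR F) OR B = a + b − a·b on (0.8308, 0.0600) = 0.8410
  NOT C = 1 − 0.5600 = 0.4400
  C AND NOT C = a·b on (0.5600, 0.4400) = 0.2464
  ((D OR F) OR B) OR (C AND NOT C) = a + b − a·b on (0.8410, 0.2464) = 0.8801
  → value = 0.8801
|0.6400 − 0.8801| = 0.240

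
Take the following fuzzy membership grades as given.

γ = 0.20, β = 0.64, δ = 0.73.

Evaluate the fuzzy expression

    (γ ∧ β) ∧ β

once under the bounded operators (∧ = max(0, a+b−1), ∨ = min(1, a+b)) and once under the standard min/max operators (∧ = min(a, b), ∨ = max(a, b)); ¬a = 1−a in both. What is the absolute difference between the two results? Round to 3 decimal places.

Under bounded:
  γ ∧ β = max(0, a+b−1) on (0.20, 0.64) = 0.00
  (γ ∧ β) ∧ β = max(0, a+b−1) on (0.00, 0.64) = 0.00
  → value = 0.0000
Under standard min/max:
  γ ∧ β = min(a, b) on (0.20, 0.64) = 0.20
  (γ ∧ β) ∧ β = min(a, b) on (0.20, 0.64) = 0.20
  → value = 0.2000
|0.0000 − 0.2000| = 0.200

0.200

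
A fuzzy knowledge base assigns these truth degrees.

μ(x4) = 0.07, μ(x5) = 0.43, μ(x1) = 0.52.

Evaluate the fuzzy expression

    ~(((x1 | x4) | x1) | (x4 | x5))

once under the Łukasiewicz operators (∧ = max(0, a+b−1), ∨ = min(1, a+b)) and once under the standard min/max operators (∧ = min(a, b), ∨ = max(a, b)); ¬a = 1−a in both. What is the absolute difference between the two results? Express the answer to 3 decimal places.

0.480

Under Łukasiewicz:
  x1 | x4 = min(1, a+b) on (0.52, 0.07) = 0.59
  (x1 | x4) | x1 = min(1, a+b) on (0.59, 0.52) = 1.00
  x4 | x5 = min(1, a+b) on (0.07, 0.43) = 0.50
  ((x1 | x4) | x1) | (x4 | x5) = min(1, a+b) on (1.00, 0.50) = 1.00
  ~(((x1 | x4) | x1) | (x4 | x5)) = 1 − 1.00 = 0.00
  → value = 0.0000
Under standard min/max:
  x1 | x4 = max(a, b) on (0.52, 0.07) = 0.52
  (x1 | x4) | x1 = max(a, b) on (0.52, 0.52) = 0.52
  x4 | x5 = max(a, b) on (0.07, 0.43) = 0.43
  ((x1 | x4) | x1) | (x4 | x5) = max(a, b) on (0.52, 0.43) = 0.52
  ~(((x1 | x4) | x1) | (x4 | x5)) = 1 − 0.52 = 0.48
  → value = 0.4800
|0.0000 − 0.4800| = 0.480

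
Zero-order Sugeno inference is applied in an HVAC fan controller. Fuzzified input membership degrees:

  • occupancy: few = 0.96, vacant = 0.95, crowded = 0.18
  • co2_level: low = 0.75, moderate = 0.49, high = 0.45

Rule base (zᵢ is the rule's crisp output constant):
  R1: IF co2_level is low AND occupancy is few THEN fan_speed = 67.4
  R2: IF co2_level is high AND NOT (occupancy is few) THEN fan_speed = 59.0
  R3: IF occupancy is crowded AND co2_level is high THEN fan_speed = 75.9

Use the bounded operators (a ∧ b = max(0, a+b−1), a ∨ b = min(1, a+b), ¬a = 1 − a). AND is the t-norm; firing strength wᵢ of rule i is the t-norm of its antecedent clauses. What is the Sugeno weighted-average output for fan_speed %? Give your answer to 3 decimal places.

67.400

R1 (z=67.4): low=0.75, few=0.96; AND[max(0, a+b−1)] → w = 0.71
R2 (z=59.0): high=0.45, ¬few=1−0.96=0.04; AND[max(0, a+b−1)] → w = 0.00
R3 (z=75.9): crowded=0.18, high=0.45; AND[max(0, a+b−1)] → w = 0.00
Weighted average = (0.71·67.4 + 0.00·59.0 + 0.00·75.9) / (0.71 + 0.00 + 0.00)
  = 47.8540 / 0.7100 = 67.400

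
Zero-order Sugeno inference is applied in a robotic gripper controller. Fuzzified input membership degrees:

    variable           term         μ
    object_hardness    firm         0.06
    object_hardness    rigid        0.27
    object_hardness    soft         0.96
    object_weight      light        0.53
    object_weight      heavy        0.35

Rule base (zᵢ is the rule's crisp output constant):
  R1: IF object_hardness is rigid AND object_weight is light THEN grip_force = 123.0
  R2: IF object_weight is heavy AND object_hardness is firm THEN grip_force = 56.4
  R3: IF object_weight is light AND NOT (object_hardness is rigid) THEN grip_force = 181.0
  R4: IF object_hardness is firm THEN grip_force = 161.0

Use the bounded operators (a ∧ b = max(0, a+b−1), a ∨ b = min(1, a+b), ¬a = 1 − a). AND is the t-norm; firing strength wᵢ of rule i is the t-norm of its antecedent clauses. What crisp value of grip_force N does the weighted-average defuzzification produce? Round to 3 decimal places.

177.250

R1 (z=123.0): rigid=0.27, light=0.53; AND[max(0, a+b−1)] → w = 0.00
R2 (z=56.4): heavy=0.35, firm=0.06; AND[max(0, a+b−1)] → w = 0.00
R3 (z=181.0): light=0.53, ¬rigid=1−0.27=0.73; AND[max(0, a+b−1)] → w = 0.26
R4 (z=161.0): firm=0.06 → w = 0.06
Weighted average = (0.00·123.0 + 0.00·56.4 + 0.26·181.0 + 0.06·161.0) / (0.00 + 0.00 + 0.26 + 0.06)
  = 56.7200 / 0.3200 = 177.250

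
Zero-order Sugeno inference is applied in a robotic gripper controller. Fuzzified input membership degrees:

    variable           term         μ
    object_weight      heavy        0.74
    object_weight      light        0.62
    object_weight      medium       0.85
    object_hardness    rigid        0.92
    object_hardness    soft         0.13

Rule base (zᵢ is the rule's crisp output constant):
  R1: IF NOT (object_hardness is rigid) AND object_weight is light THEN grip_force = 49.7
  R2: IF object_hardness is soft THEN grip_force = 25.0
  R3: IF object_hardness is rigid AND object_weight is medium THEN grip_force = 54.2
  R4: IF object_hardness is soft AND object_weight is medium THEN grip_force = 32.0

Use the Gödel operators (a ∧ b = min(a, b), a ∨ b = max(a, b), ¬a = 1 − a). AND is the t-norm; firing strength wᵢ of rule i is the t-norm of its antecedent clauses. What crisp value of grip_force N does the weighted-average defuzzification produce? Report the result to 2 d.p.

R1 (z=49.7): ¬rigid=1−0.92=0.08, light=0.62; AND[min(a, b)] → w = 0.08
R2 (z=25.0): soft=0.13 → w = 0.13
R3 (z=54.2): rigid=0.92, medium=0.85; AND[min(a, b)] → w = 0.85
R4 (z=32.0): soft=0.13, medium=0.85; AND[min(a, b)] → w = 0.13
Weighted average = (0.08·49.7 + 0.13·25.0 + 0.85·54.2 + 0.13·32.0) / (0.08 + 0.13 + 0.85 + 0.13)
  = 57.4560 / 1.1900 = 48.28

48.28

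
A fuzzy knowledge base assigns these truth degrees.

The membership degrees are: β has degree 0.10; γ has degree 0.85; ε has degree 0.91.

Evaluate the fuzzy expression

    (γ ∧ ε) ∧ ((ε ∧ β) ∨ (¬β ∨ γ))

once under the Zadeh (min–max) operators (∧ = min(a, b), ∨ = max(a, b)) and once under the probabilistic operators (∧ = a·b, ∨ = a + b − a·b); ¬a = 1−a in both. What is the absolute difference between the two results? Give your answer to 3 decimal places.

0.087

Under Zadeh (min–max):
  γ ∧ ε = min(a, b) on (0.85, 0.91) = 0.85
  ε ∧ β = min(a, b) on (0.91, 0.10) = 0.10
  ¬β = 1 − 0.10 = 0.90
  ¬β ∨ γ = max(a, b) on (0.90, 0.85) = 0.90
  (ε ∧ β) ∨ (¬β ∨ γ) = max(a, b) on (0.10, 0.90) = 0.90
  (γ ∧ ε) ∧ ((ε ∧ β) ∨ (¬β ∨ γ)) = min(a, b) on (0.85, 0.90) = 0.85
  → value = 0.8500
Under probabilistic:
  γ ∧ ε = a·b on (0.8500, 0.9100) = 0.7735
  ε ∧ β = a·b on (0.9100, 0.1000) = 0.0910
  ¬β = 1 − 0.1000 = 0.9000
  ¬β ∨ γ = a + b − a·b on (0.9000, 0.8500) = 0.9850
  (ε ∧ β) ∨ (¬β ∨ γ) = a + b − a·b on (0.0910, 0.9850) = 0.9864
  (γ ∧ ε) ∧ ((ε ∧ β) ∨ (¬β ∨ γ)) = a·b on (0.7735, 0.9864) = 0.7630
  → value = 0.7630
|0.8500 − 0.7630| = 0.087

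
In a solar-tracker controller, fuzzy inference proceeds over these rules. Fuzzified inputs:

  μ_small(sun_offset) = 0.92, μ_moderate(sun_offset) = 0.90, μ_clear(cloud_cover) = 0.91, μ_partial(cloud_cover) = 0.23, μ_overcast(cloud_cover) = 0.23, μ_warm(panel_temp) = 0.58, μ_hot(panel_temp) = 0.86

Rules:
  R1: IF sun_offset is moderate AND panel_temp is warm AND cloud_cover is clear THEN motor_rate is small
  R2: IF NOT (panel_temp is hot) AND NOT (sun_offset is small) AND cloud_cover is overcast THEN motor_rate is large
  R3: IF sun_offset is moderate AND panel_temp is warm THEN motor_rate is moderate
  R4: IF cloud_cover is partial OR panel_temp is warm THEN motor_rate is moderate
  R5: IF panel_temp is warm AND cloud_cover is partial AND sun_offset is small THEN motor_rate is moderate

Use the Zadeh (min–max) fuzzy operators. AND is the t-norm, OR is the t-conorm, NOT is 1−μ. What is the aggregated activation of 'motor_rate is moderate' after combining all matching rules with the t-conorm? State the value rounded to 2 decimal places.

R1: moderate=0.90, warm=0.58, clear=0.91; AND[min(a, b)] → w = 0.58
R2: ¬hot=1−0.86=0.14, ¬small=1−0.92=0.08, overcast=0.23; AND[min(a, b)] → w = 0.08
R3: moderate=0.90, warm=0.58; AND[min(a, b)] → w = 0.58
R4: partial=0.23, warm=0.58; OR[max(a, b)] → w = 0.58
R5: warm=0.58, partial=0.23, small=0.92; AND[min(a, b)] → w = 0.23
Rules with consequent 'moderate': {R3, R4, R5} → strengths 0.58, 0.58, 0.23
Aggregate via t-conorm [max(a, b)]: 0.58

0.58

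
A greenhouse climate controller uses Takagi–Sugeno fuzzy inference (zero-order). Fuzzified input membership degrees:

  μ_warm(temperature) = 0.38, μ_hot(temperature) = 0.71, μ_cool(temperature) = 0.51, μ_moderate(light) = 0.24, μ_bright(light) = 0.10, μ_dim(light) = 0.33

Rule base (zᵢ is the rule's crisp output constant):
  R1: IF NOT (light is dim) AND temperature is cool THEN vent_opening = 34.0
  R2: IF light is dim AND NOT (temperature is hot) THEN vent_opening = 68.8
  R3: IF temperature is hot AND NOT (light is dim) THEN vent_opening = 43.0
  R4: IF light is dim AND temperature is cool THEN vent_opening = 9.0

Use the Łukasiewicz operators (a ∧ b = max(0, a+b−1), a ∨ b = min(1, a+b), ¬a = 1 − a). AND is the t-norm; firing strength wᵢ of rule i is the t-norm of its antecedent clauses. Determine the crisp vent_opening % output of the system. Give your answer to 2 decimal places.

R1 (z=34.0): ¬dim=1−0.33=0.67, cool=0.51; AND[max(0, a+b−1)] → w = 0.18
R2 (z=68.8): dim=0.33, ¬hot=1−0.71=0.29; AND[max(0, a+b−1)] → w = 0.00
R3 (z=43.0): hot=0.71, ¬dim=1−0.33=0.67; AND[max(0, a+b−1)] → w = 0.38
R4 (z=9.0): dim=0.33, cool=0.51; AND[max(0, a+b−1)] → w = 0.00
Weighted average = (0.18·34.0 + 0.00·68.8 + 0.38·43.0 + 0.00·9.0) / (0.18 + 0.00 + 0.38 + 0.00)
  = 22.4600 / 0.5600 = 40.11

40.11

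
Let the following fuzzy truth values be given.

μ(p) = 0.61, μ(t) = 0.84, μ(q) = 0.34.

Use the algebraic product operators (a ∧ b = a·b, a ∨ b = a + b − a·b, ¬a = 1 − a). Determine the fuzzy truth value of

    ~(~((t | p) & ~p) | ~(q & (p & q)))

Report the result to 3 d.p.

0.026

t | p = a + b − a·b on (0.8400, 0.6100) = 0.9376
~p = 1 − 0.6100 = 0.3900
(t | p) & ~p = a·b on (0.9376, 0.3900) = 0.3657
~((t | p) & ~p) = 1 − 0.3657 = 0.6343
p & q = a·b on (0.6100, 0.3400) = 0.2074
q & (p & q) = a·b on (0.3400, 0.2074) = 0.0705
~(q & (p & q)) = 1 − 0.0705 = 0.9295
~((t | p) & ~p) | ~(q & (p & q)) = a + b − a·b on (0.6343, 0.9295) = 0.9742
~(~((t | p) & ~p) | ~(q & (p & q))) = 1 − 0.9742 = 0.0258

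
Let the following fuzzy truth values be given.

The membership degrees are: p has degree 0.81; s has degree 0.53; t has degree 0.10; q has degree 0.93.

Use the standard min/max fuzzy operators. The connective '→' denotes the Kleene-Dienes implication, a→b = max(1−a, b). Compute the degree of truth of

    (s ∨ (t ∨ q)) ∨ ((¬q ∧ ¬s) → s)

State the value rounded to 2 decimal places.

0.93

t ∨ q = max(a, b) on (0.10, 0.93) = 0.93
s ∨ (t ∨ q) = max(a, b) on (0.53, 0.93) = 0.93
¬q = 1 − 0.93 = 0.07
¬s = 1 − 0.53 = 0.47
¬q ∧ ¬s = min(a, b) on (0.07, 0.47) = 0.07
(¬q ∧ ¬s) → s  [Kleene-Dienes: max(1−a, b)] with a=0.07, b=0.53 → 0.93
(s ∨ (t ∨ q)) ∨ ((¬q ∧ ¬s) → s) = max(a, b) on (0.93, 0.93) = 0.93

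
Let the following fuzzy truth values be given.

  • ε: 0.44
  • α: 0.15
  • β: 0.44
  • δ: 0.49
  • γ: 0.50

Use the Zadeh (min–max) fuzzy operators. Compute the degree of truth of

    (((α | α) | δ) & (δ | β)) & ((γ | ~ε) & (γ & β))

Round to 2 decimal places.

0.44

α | α = max(a, b) on (0.15, 0.15) = 0.15
(α | α) | δ = max(a, b) on (0.15, 0.49) = 0.49
δ | β = max(a, b) on (0.49, 0.44) = 0.49
((α | α) | δ) & (δ | β) = min(a, b) on (0.49, 0.49) = 0.49
~ε = 1 − 0.44 = 0.56
γ | ~ε = max(a, b) on (0.50, 0.56) = 0.56
γ & β = min(a, b) on (0.50, 0.44) = 0.44
(γ | ~ε) & (γ & β) = min(a, b) on (0.56, 0.44) = 0.44
(((α | α) | δ) & (δ | β)) & ((γ | ~ε) & (γ & β)) = min(a, b) on (0.49, 0.44) = 0.44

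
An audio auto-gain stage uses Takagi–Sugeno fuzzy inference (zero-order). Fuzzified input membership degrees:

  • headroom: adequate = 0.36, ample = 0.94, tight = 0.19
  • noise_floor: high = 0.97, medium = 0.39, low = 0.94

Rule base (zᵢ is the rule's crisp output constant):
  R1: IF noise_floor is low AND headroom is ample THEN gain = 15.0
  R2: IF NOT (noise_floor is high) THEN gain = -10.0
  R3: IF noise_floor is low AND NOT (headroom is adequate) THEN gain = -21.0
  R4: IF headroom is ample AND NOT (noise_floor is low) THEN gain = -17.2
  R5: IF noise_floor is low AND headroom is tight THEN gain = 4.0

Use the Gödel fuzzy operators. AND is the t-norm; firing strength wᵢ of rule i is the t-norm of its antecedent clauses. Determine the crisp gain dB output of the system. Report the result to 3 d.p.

0.047

R1 (z=15.0): low=0.94, ample=0.94; AND[min(a, b)] → w = 0.94
R2 (z=-10.0): ¬high=1−0.97=0.03 → w = 0.03
R3 (z=-21.0): low=0.94, ¬adequate=1−0.36=0.64; AND[min(a, b)] → w = 0.64
R4 (z=-17.2): ample=0.94, ¬low=1−0.94=0.06; AND[min(a, b)] → w = 0.06
R5 (z=4.0): low=0.94, tight=0.19; AND[min(a, b)] → w = 0.19
Weighted average = (0.94·15.0 + 0.03·-10.0 + 0.64·-21.0 + 0.06·-17.2 + 0.19·4.0) / (0.94 + 0.03 + 0.64 + 0.06 + 0.19)
  = 0.0880 / 1.8600 = 0.047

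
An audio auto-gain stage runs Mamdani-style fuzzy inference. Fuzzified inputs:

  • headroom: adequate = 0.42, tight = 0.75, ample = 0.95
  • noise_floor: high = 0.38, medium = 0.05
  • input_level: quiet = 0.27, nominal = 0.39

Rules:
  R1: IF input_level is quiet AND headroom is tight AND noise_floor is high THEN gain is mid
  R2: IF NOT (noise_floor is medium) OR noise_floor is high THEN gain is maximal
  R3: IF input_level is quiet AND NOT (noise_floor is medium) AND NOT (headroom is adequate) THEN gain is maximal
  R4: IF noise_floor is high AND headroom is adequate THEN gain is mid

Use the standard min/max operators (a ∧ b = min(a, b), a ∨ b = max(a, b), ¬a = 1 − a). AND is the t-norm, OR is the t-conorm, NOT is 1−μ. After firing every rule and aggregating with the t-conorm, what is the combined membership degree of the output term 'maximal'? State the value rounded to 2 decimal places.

0.95

R1: quiet=0.27, tight=0.75, high=0.38; AND[min(a, b)] → w = 0.27
R2: ¬medium=1−0.05=0.95, high=0.38; OR[max(a, b)] → w = 0.95
R3: quiet=0.27, ¬medium=1−0.05=0.95, ¬adequate=1−0.42=0.58; AND[min(a, b)] → w = 0.27
R4: high=0.38, adequate=0.42; AND[min(a, b)] → w = 0.38
Rules with consequent 'maximal': {R2, R3} → strengths 0.95, 0.27
Aggregate via t-conorm [max(a, b)]: 0.95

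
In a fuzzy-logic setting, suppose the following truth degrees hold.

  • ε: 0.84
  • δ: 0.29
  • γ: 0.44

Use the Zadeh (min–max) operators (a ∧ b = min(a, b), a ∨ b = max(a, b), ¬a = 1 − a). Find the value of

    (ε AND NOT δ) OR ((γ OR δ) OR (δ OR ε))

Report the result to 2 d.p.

0.84

NOT δ = 1 − 0.29 = 0.71
ε AND NOT δ = min(a, b) on (0.84, 0.71) = 0.71
γ OR δ = max(a, b) on (0.44, 0.29) = 0.44
δ OR ε = max(a, b) on (0.29, 0.84) = 0.84
(γ OR δ) OR (δ OR ε) = max(a, b) on (0.44, 0.84) = 0.84
(ε AND NOT δ) OR ((γ OR δ) OR (δ OR ε)) = max(a, b) on (0.71, 0.84) = 0.84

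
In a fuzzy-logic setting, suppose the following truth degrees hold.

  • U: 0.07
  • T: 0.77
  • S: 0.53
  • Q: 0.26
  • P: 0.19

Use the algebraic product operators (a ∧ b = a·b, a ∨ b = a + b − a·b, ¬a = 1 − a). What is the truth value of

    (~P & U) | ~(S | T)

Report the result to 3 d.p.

0.159

~P = 1 − 0.1900 = 0.8100
~P & U = a·b on (0.8100, 0.0700) = 0.0567
S | T = a + b − a·b on (0.5300, 0.7700) = 0.8919
~(S | T) = 1 − 0.8919 = 0.1081
(~P & U) | ~(S | T) = a + b − a·b on (0.0567, 0.1081) = 0.1587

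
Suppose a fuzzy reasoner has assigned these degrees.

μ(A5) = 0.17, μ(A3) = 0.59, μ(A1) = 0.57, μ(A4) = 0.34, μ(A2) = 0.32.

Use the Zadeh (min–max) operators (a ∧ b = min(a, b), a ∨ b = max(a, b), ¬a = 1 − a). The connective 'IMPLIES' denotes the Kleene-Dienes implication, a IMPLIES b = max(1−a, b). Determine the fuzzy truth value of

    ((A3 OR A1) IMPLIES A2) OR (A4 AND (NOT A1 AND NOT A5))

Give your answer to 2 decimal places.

A3 OR A1 = max(a, b) on (0.59, 0.57) = 0.59
(A3 OR A1) IMPLIES A2  [Kleene-Dienes: max(1−a, b)] with a=0.59, b=0.32 → 0.41
NOT A1 = 1 − 0.57 = 0.43
NOT A5 = 1 − 0.17 = 0.83
NOT A1 AND NOT A5 = min(a, b) on (0.43, 0.83) = 0.43
A4 AND (NOT A1 AND NOT A5) = min(a, b) on (0.34, 0.43) = 0.34
((A3 OR A1) IMPLIES A2) OR (A4 AND (NOT A1 AND NOT A5)) = max(a, b) on (0.41, 0.34) = 0.41

0.41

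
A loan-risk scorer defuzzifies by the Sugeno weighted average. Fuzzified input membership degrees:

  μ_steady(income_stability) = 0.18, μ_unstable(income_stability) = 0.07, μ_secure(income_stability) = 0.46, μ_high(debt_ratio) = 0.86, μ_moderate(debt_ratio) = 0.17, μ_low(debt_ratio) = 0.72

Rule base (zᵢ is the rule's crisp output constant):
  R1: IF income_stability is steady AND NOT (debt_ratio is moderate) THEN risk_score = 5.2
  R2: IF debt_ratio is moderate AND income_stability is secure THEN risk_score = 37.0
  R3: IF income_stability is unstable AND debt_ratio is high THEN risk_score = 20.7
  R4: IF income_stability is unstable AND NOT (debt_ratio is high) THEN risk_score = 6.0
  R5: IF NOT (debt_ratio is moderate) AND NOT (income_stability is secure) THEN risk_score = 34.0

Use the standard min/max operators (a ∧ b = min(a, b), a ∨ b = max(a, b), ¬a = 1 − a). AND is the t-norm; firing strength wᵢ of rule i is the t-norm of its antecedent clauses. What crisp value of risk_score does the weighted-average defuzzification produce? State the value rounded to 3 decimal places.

R1 (z=5.2): steady=0.18, ¬moderate=1−0.17=0.83; AND[min(a, b)] → w = 0.18
R2 (z=37.0): moderate=0.17, secure=0.46; AND[min(a, b)] → w = 0.17
R3 (z=20.7): unstable=0.07, high=0.86; AND[min(a, b)] → w = 0.07
R4 (z=6.0): unstable=0.07, ¬high=1−0.86=0.14; AND[min(a, b)] → w = 0.07
R5 (z=34.0): ¬moderate=1−0.17=0.83, ¬secure=1−0.46=0.54; AND[min(a, b)] → w = 0.54
Weighted average = (0.18·5.2 + 0.17·37.0 + 0.07·20.7 + 0.07·6.0 + 0.54·34.0) / (0.18 + 0.17 + 0.07 + 0.07 + 0.54)
  = 27.4550 / 1.0300 = 26.655

26.655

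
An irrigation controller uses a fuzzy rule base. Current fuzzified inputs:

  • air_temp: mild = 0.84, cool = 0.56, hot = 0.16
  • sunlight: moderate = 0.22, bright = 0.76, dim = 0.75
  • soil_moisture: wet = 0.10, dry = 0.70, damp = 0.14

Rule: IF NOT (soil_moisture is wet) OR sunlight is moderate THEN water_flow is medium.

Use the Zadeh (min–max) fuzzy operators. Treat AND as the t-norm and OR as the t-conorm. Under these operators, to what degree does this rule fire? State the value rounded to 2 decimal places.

0.90

firing strength: ¬wet=1−0.10=0.90, moderate=0.22; OR[max(a, b)] → w = 0.90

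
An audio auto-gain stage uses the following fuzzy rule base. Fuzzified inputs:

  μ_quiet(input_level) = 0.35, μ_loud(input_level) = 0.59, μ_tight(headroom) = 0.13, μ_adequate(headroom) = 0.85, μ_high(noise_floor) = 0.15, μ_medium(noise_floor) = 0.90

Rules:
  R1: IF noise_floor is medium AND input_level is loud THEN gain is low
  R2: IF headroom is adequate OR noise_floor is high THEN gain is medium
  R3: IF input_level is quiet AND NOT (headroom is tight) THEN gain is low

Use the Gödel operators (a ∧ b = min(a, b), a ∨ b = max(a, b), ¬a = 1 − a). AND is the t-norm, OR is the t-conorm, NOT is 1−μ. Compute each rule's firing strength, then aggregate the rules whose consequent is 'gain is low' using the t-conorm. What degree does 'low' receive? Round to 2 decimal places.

0.59

R1: medium=0.90, loud=0.59; AND[min(a, b)] → w = 0.59
R2: adequate=0.85, high=0.15; OR[max(a, b)] → w = 0.85
R3: quiet=0.35, ¬tight=1−0.13=0.87; AND[min(a, b)] → w = 0.35
Rules with consequent 'low': {R1, R3} → strengths 0.59, 0.35
Aggregate via t-conorm [max(a, b)]: 0.59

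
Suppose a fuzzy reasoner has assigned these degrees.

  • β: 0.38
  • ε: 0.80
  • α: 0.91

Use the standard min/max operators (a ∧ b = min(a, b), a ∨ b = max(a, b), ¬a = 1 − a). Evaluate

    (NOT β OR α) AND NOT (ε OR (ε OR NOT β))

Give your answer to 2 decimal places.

0.20

NOT β = 1 − 0.38 = 0.62
NOT β OR α = max(a, b) on (0.62, 0.91) = 0.91
NOT β = 1 − 0.38 = 0.62
ε OR NOT β = max(a, b) on (0.80, 0.62) = 0.80
ε OR (ε OR NOT β) = max(a, b) on (0.80, 0.80) = 0.80
NOT (ε OR (ε OR NOT β)) = 1 − 0.80 = 0.20
(NOT β OR α) AND NOT (ε OR (ε OR NOT β)) = min(a, b) on (0.91, 0.20) = 0.20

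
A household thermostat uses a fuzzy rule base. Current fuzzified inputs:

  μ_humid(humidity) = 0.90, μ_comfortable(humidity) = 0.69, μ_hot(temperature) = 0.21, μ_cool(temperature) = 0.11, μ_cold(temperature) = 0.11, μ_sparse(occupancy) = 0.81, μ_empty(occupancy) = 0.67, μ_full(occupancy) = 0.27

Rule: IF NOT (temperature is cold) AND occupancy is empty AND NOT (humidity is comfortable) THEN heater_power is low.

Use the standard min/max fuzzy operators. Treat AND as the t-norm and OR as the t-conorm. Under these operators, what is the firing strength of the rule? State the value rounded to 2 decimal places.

firing strength: ¬cold=1−0.11=0.89, empty=0.67, ¬comfortable=1−0.69=0.31; AND[min(a, b)] → w = 0.31

0.31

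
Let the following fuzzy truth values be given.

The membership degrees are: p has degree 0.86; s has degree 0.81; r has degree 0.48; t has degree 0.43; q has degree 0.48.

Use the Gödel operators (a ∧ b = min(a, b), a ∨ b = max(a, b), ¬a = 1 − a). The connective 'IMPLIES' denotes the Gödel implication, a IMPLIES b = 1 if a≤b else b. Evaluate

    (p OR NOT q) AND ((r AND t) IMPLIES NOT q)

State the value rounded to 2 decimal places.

NOT q = 1 − 0.48 = 0.52
p OR NOT q = max(a, b) on (0.86, 0.52) = 0.86
r AND t = min(a, b) on (0.48, 0.43) = 0.43
NOT q = 1 − 0.48 = 0.52
(r AND t) IMPLIES NOT q  [Gödel: 1 if a≤b else b] with a=0.43, b=0.52 → 1.00
(p OR NOT q) AND ((r AND t) IMPLIES NOT q) = min(a, b) on (0.86, 1.00) = 0.86

0.86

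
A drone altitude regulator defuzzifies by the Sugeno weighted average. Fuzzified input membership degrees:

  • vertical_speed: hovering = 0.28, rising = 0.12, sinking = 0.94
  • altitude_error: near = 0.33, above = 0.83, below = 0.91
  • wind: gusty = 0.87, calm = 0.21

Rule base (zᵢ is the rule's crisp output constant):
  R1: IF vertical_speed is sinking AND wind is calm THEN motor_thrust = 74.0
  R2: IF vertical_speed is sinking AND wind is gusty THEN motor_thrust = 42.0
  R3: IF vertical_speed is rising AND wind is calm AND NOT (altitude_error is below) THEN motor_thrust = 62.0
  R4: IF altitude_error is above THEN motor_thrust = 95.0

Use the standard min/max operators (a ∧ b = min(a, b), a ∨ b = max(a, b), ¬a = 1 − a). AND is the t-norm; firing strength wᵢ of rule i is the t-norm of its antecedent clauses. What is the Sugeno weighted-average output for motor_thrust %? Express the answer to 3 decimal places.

68.255

R1 (z=74.0): sinking=0.94, calm=0.21; AND[min(a, b)] → w = 0.21
R2 (z=42.0): sinking=0.94, gusty=0.87; AND[min(a, b)] → w = 0.87
R3 (z=62.0): rising=0.12, calm=0.21, ¬below=1−0.91=0.09; AND[min(a, b)] → w = 0.09
R4 (z=95.0): above=0.83 → w = 0.83
Weighted average = (0.21·74.0 + 0.87·42.0 + 0.09·62.0 + 0.83·95.0) / (0.21 + 0.87 + 0.09 + 0.83)
  = 136.5100 / 2.0000 = 68.255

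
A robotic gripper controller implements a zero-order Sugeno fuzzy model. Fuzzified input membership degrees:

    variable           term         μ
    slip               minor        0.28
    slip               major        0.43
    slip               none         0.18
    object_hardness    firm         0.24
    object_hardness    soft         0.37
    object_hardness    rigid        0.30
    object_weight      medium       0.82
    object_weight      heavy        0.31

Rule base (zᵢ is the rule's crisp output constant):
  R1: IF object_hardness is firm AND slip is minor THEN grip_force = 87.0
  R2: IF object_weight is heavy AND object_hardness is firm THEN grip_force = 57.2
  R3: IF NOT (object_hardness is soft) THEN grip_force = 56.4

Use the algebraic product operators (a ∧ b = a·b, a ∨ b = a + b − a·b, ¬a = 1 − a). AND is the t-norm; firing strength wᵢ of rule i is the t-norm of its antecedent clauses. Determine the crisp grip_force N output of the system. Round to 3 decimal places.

R1 (z=87.0): firm=0.24, minor=0.28; AND[a·b] → w = 0.0672
R2 (z=57.2): heavy=0.31, firm=0.24; AND[a·b] → w = 0.0744
R3 (z=56.4): ¬soft=1−0.37=0.63 → w = 0.6300
Weighted average = (0.0672·87.0 + 0.0744·57.2 + 0.6300·56.4) / (0.0672 + 0.0744 + 0.6300)
  = 45.6341 / 0.7716 = 59.142

59.142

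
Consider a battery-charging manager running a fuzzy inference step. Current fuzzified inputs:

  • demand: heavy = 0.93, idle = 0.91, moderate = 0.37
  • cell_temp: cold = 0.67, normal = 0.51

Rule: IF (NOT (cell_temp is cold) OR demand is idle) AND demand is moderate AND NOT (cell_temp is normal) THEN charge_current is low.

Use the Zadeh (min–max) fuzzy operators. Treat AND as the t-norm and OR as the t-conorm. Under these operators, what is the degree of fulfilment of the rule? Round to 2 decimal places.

0.37

firing strength: (¬cold=1−0.67=0.33 OR idle=0.91) = 0.91; AND[min(a, b)] with moderate=0.37, ¬normal=1−0.51=0.49 → w = 0.37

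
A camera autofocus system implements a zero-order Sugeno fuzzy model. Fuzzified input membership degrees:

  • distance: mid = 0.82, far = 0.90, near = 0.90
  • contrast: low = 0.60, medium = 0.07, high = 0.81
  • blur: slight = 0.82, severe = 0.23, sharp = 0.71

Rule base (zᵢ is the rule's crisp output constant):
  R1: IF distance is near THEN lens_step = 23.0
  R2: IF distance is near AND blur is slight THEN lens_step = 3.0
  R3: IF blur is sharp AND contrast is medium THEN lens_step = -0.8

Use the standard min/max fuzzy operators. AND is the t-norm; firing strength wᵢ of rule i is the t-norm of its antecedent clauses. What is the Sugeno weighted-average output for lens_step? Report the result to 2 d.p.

R1 (z=23.0): near=0.90 → w = 0.90
R2 (z=3.0): near=0.90, slight=0.82; AND[min(a, b)] → w = 0.82
R3 (z=-0.8): sharp=0.71, medium=0.07; AND[min(a, b)] → w = 0.07
Weighted average = (0.90·23.0 + 0.82·3.0 + 0.07·-0.8) / (0.90 + 0.82 + 0.07)
  = 23.1040 / 1.7900 = 12.91

12.91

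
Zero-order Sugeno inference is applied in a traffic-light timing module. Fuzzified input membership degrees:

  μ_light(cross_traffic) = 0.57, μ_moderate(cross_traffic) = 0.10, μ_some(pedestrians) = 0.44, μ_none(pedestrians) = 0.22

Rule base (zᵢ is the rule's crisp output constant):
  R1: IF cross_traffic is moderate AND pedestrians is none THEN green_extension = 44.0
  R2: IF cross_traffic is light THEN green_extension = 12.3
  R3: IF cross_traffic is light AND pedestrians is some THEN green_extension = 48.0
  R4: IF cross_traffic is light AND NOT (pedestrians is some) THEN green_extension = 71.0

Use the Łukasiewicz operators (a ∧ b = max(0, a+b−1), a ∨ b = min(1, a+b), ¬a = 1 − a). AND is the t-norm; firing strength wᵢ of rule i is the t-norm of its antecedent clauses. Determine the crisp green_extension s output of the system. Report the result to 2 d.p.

23.55

R1 (z=44.0): moderate=0.10, none=0.22; AND[max(0, a+b−1)] → w = 0.00
R2 (z=12.3): light=0.57 → w = 0.57
R3 (z=48.0): light=0.57, some=0.44; AND[max(0, a+b−1)] → w = 0.01
R4 (z=71.0): light=0.57, ¬some=1−0.44=0.56; AND[max(0, a+b−1)] → w = 0.13
Weighted average = (0.00·44.0 + 0.57·12.3 + 0.01·48.0 + 0.13·71.0) / (0.00 + 0.57 + 0.01 + 0.13)
  = 16.7210 / 0.7100 = 23.55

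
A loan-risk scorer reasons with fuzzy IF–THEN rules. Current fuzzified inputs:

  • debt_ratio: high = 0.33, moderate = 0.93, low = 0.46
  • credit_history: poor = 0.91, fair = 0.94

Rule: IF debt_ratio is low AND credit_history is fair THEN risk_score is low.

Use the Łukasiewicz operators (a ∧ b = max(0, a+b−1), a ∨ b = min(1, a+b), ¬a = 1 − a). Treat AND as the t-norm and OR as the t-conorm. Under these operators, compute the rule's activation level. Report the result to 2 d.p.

0.40

firing strength: low=0.46, fair=0.94; AND[max(0, a+b−1)] → w = 0.40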